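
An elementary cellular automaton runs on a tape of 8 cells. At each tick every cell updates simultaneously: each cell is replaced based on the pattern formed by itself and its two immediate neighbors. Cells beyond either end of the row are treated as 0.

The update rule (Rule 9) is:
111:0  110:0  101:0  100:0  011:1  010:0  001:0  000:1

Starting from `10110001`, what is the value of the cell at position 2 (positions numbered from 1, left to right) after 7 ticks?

tick 1: 00100100
tick 2: 10000001
tick 3: 00111100
tick 4: 10100001
tick 5: 00001100
tick 6: 11101001
tick 7: 10000000
position 2 holds 0

0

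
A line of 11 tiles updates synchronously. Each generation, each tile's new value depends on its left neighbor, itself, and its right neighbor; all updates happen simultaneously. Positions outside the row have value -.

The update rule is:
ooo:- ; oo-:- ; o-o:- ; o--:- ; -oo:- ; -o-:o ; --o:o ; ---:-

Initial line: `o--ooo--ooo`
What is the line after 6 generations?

o-o----o---
o-o---oo---
o-o--o-----
o-o-oo-----
o-o--------
o-o--------

o-o--------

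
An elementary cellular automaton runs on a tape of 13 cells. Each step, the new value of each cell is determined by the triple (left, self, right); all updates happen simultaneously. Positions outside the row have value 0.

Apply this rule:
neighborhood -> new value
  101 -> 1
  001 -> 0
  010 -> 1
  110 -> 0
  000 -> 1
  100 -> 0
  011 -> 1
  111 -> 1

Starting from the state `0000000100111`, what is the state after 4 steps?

1110110010111

1111110100110
1111101100100
1111011000101
1110110010111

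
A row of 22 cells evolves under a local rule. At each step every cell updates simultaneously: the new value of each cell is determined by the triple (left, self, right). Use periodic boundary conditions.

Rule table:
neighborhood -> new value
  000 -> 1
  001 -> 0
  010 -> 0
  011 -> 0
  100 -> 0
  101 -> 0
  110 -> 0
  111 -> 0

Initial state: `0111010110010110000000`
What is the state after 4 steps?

0000000000000000111111
0111111111111110000000
0000000000000000111111  (repeats step 1; period 2)
step 4: 0111111111111110000000

0111111111111110000000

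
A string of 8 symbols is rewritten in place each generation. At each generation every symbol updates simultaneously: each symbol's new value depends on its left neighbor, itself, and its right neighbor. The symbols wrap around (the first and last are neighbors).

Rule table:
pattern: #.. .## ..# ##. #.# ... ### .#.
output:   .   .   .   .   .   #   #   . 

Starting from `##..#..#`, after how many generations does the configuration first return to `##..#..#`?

6

#.......
..#####.
#..###..
....#...
###...##
##..#..#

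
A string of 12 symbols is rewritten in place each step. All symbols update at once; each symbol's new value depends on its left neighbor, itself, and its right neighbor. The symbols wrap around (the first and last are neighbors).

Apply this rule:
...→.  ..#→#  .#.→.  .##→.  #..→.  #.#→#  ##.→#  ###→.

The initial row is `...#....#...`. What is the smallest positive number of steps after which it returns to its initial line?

..#....#....
.#....#.....
#....#......
....#......#
...#......#.
..#......#..
.#......#...
#......#....
......#....#
.....#....#.
....#....#..
...#....#...

12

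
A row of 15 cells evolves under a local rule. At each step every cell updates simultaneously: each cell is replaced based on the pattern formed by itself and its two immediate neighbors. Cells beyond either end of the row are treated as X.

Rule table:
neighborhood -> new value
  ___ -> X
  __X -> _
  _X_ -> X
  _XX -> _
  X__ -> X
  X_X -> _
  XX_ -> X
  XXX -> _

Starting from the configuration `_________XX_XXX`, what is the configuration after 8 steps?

_XX_XXXX_X_X_X_

XXXXXXXX__X____
_______XX_XXXX_
XXXXXX__X____X_
_____XX_XXXX_X_
XXXX__X____X_X_
___XX_XXXX_X_X_
XX__X____X_X_X_
_XX_XXXX_X_X_X_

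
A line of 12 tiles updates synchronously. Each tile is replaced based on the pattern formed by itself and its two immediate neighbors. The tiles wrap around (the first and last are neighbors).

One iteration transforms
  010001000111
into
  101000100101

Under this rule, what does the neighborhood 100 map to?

1

At position 2 the neighborhood is 100; the next row has 1 there.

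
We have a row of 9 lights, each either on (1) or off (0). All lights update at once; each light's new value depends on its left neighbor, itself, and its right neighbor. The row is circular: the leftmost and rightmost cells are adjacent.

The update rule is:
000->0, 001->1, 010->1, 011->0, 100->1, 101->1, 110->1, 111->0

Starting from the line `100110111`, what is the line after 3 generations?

110110111

111011000
001101101
110110111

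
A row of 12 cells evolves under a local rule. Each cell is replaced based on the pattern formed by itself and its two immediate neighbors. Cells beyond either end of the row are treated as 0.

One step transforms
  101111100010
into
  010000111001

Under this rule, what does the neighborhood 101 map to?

At position 1 the neighborhood is 101; the next row has 1 there.

1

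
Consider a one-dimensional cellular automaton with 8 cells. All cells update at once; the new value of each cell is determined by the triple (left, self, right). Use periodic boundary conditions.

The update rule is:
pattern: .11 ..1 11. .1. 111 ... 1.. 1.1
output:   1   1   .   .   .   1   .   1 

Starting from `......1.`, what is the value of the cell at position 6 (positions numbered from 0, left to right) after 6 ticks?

111111..
1......1
..111111
.11.....
11..1111
...11...
position 6 holds .

.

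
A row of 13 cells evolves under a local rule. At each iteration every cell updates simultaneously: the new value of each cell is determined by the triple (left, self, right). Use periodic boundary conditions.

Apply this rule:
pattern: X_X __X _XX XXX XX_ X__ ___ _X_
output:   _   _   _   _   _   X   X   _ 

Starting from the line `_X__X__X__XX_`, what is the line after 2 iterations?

__X__X__X___X
X__X__X__XX__

X__X__X__XX__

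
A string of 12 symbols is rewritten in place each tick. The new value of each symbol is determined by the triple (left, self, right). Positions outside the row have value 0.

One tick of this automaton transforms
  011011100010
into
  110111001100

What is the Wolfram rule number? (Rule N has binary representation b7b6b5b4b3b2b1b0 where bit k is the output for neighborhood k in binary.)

171

position 5: 111 → 1  (bit 7 = 1)
position 2: 110 → 0  (bit 6 = 0)
position 3: 101 → 1  (bit 5 = 1)
position 7: 100 → 0  (bit 4 = 0)
position 1: 011 → 1  (bit 3 = 1)
position 10: 010 → 0  (bit 2 = 0)
position 0: 001 → 1  (bit 1 = 1)
position 8: 000 → 1  (bit 0 = 1)
bits b7..b0 = 10101011 = 171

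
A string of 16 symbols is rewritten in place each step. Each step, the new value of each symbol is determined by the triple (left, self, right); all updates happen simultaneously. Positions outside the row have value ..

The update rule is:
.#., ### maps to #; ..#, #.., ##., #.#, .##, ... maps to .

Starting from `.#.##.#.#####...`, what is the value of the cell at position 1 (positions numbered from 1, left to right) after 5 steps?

.

step 1: .#....#..###....
step 2: .#....#...#.....
step 3: .#....#...#.....  (fixed point — unchanged through step 5)
position 1 holds .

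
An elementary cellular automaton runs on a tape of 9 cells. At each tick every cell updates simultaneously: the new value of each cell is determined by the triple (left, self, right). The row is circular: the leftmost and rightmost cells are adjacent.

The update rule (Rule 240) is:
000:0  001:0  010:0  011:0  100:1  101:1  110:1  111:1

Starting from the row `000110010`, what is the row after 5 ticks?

100100001

000011001
100001100
010000110
001000011
100100001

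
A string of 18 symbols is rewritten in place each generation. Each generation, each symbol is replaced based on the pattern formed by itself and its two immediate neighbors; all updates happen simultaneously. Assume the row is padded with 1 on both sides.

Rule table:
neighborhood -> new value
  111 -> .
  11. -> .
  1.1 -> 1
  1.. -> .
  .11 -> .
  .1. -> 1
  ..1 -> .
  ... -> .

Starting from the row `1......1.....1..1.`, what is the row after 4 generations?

.......1.....1....

.......1.....1..11
.......1.....1....
.......1.....1....  (fixed point — unchanged through generation 4)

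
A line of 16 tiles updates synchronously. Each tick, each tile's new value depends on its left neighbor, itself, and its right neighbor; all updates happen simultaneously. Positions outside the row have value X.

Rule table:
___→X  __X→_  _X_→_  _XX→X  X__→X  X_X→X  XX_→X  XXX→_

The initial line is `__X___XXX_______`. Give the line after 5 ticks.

_XXX_XXXXXX_XXXX

X__XX_X_XXXXXXX_
XX_XXX_XX_____XX
_XXX_XXXXXXXX_X_
XX_XXX______XX_X
_XXX_XXXXXX_XXXX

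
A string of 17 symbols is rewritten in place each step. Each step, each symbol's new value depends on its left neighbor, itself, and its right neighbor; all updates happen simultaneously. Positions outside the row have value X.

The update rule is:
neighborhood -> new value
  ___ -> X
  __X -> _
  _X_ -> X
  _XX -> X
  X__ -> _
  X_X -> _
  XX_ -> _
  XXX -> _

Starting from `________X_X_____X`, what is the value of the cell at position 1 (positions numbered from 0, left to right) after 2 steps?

step 1: _XXXXXX_X_X_XXX_X
step 2: _X______X_X_X___X
position 1 holds X

X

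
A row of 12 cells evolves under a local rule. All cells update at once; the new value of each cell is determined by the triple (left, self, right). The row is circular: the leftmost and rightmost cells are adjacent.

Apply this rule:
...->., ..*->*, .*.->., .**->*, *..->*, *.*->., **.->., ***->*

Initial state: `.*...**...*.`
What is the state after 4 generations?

.**...*..*..

generation 1: *.*.**.*.*.*
generation 2: ....*......*
generation 3: *..*.*....*.
generation 4: .**...*..*..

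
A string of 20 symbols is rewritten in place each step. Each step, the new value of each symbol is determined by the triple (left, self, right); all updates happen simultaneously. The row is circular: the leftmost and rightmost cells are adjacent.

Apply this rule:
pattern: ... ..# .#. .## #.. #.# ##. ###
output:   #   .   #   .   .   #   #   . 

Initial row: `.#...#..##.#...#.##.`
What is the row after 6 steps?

.#.###.#..###..#...#

.#.#.#...###.#.##.#.
.#####.#...####.###.
.....###.#....##..#.
####...###.##..#..#.
...#.#...##.#..#..##
.#.###.#..###..#...#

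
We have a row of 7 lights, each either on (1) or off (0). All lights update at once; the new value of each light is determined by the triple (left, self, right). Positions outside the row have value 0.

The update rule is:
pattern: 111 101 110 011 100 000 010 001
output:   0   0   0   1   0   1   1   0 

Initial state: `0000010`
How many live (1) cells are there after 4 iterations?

iteration 1: 1111010
iteration 2: 1000010
iteration 3: 1011010
iteration 4: 1010010
count of 1: 3

3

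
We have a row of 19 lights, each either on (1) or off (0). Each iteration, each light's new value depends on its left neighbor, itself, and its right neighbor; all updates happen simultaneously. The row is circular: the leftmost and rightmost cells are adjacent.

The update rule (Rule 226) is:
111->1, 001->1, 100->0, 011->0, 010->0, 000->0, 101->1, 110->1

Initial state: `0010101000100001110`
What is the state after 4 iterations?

0101010001000010110
1010100010000101010
0101000100001010101
1010001000010101010

1010001000010101010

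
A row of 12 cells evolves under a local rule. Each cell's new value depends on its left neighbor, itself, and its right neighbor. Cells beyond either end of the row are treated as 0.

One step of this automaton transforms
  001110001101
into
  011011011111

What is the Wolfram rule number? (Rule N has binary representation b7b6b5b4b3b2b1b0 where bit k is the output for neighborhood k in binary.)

position 3: 111 → 0  (bit 7 = 0)
position 4: 110 → 1  (bit 6 = 1)
position 10: 101 → 1  (bit 5 = 1)
position 5: 100 → 1  (bit 4 = 1)
position 2: 011 → 1  (bit 3 = 1)
position 11: 010 → 1  (bit 2 = 1)
position 1: 001 → 1  (bit 1 = 1)
position 0: 000 → 0  (bit 0 = 0)
bits b7..b0 = 01111110 = 126

126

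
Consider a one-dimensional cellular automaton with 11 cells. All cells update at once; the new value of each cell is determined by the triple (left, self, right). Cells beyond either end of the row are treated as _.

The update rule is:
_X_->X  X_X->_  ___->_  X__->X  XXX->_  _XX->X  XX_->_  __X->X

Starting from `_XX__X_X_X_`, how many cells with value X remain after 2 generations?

4

XX_XXX_X_XX
X__X___X_X_
count of X: 4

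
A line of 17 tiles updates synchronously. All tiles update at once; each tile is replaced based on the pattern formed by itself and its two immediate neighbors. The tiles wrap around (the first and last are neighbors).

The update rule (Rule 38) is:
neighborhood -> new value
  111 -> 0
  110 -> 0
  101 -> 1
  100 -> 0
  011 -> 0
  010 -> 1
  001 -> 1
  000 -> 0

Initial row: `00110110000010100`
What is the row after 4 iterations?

01100000100000011

01001000000111100
11011000001000000
00100000011000001
01100000100000011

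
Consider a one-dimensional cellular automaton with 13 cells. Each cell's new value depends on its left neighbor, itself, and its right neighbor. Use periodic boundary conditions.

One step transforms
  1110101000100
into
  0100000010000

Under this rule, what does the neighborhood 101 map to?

0

At position 3 the neighborhood is 101; the next row has 0 there.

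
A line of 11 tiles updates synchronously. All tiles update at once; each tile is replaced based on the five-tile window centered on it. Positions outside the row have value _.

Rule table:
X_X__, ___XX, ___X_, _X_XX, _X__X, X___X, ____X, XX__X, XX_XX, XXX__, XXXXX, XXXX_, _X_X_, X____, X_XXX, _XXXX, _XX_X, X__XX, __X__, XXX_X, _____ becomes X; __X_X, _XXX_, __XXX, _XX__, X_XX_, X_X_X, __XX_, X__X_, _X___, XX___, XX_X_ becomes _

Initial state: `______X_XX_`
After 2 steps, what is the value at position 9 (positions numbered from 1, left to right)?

XXXXXX_X___
_XXXXX_X_XX
position 9 holds _

_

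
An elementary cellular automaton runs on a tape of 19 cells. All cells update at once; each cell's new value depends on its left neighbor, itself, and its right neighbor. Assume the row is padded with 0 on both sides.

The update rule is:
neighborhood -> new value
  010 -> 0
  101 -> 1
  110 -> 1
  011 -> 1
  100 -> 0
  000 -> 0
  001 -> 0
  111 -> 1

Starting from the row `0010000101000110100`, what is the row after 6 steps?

0000000010000111000
0000000000000111000
0000000000000111000  (fixed point — unchanged through step 6)

0000000000000111000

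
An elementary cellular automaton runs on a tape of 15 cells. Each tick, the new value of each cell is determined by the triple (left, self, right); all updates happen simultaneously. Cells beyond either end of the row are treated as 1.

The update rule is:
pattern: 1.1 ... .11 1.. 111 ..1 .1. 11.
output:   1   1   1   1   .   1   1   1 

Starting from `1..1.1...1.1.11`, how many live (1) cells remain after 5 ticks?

14

11111111111111.
.............11
11111111111111.  (repeats tick 1; period 2)
tick 5: 11111111111111.
count of 1: 14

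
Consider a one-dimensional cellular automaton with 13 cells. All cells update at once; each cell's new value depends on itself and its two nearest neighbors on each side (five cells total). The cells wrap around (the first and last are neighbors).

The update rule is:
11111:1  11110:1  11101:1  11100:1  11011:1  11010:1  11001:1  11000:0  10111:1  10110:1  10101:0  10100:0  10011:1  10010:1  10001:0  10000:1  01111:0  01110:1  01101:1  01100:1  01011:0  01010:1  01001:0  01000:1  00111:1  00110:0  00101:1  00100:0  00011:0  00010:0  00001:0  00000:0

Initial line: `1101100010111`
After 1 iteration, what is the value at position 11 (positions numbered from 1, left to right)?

1

1111100010101
position 11 holds 1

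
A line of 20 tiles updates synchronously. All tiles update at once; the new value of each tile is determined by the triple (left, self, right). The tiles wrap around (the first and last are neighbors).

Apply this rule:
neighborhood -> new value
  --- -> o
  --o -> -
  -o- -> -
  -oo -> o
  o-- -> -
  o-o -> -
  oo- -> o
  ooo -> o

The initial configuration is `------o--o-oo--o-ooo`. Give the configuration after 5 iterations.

iteration 1: -oooo------oo----ooo
iteration 2: -oooo-oooo-oo-oo-ooo
iteration 3: -oooo-oooo-oo-oo-ooo  (fixed point — unchanged through iteration 5)

-oooo-oooo-oo-oo-ooo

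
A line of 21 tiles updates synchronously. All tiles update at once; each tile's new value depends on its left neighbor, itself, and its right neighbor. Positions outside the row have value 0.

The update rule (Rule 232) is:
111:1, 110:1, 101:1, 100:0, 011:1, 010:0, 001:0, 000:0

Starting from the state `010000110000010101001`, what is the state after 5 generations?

generation 1: 000000110000001010000
generation 2: 000000110000000100000
generation 3: 000000110000000000000
generation 4: 000000110000000000000  (fixed point — unchanged through generation 5)

000000110000000000000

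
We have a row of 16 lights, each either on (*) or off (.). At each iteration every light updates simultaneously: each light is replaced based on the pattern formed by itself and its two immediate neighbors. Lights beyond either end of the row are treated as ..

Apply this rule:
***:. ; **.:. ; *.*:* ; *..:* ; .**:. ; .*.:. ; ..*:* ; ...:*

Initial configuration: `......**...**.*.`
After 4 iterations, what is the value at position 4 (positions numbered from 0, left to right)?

iteration 1: ******..***..*.*
iteration 2: ......**...**.*.  (repeats iteration 0; period 2)
iteration 4: ......**...**.*.
position 4 holds .

.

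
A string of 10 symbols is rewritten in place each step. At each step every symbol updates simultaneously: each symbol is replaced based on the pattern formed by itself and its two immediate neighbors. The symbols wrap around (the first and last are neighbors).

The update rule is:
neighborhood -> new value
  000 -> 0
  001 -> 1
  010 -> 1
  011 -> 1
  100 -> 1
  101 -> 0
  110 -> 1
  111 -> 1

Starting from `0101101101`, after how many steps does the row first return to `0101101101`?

0101101101

1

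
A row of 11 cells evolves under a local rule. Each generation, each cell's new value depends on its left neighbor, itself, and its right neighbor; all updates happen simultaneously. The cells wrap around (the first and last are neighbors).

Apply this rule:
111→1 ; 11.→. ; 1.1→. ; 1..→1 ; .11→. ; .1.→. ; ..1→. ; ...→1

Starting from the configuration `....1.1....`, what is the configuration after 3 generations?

111....1111
11.111..111
1...1.1..11

1...1.1..11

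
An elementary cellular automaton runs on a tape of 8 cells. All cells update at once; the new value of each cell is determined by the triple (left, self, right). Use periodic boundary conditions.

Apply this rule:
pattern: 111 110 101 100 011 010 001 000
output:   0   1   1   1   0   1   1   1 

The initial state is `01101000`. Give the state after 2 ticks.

tick 1: 10111111
tick 2: 11000000

11000000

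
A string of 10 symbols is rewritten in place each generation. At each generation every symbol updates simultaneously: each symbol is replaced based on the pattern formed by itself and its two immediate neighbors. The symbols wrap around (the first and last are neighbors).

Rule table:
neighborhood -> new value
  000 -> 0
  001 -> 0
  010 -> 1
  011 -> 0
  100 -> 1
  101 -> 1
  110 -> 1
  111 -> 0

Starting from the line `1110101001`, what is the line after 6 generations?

0110000000

generation 1: 0011111100
generation 2: 0000000110
generation 3: 0000000011
generation 4: 1000000001
generation 5: 1100000000
generation 6: 0110000000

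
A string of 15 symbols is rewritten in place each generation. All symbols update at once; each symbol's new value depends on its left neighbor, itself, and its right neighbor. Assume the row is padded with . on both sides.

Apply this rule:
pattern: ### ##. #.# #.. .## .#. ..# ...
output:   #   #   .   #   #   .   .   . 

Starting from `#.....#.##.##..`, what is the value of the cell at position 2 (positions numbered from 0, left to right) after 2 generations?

.#......##.###.
..#.....##.####
position 2 holds #

#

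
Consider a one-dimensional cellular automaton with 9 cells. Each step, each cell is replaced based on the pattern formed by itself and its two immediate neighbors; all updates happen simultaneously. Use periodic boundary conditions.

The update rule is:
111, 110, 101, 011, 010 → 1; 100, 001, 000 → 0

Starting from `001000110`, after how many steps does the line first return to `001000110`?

1

001000110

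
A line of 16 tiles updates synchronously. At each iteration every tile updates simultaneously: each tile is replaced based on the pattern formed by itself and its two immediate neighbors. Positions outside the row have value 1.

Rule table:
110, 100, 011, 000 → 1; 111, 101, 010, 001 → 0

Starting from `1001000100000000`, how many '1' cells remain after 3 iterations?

1100110011111110
0110111010000010
0110101001111000
count of 1: 8

8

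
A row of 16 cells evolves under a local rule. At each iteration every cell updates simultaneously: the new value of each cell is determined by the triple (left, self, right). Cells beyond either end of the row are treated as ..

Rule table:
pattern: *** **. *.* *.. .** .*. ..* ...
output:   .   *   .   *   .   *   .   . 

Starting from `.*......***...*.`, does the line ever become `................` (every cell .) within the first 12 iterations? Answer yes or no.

.**.......**..**
..**.......**..*
...**.......**.*
....**.......*.*
.....**......*.*
......**.....*.*
.......**....*.*
........**...*.*
.........**..*.*
..........**.*.*
...........*.*.*
...........*.*.*
iteration 12 is ...........*.*.*, still not uniform .

no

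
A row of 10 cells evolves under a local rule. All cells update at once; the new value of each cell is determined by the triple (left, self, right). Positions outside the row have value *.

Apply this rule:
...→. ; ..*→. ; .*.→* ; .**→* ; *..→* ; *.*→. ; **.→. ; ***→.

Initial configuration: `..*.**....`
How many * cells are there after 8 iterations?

iteration 1: *.*.*.*...
iteration 2: ..*.*.**..
iteration 3: *.*.*.*.*.
iteration 4: ..*.*.*.*.
iteration 5: *.*.*.*.*.  (repeats iteration 3; period 2)
iteration 8: ..*.*.*.*.
count of *: 4

4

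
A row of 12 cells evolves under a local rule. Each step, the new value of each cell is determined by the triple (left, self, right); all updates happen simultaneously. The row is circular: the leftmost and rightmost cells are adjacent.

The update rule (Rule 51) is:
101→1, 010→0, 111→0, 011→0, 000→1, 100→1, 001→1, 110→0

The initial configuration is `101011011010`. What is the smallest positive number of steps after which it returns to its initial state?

2

010100100101
101011011010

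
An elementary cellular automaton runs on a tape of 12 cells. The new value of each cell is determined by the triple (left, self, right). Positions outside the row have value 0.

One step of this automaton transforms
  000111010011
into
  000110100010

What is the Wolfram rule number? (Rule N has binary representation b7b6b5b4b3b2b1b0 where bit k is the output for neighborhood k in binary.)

position 4: 111 → 1  (bit 7 = 1)
position 5: 110 → 0  (bit 6 = 0)
position 6: 101 → 1  (bit 5 = 1)
position 8: 100 → 0  (bit 4 = 0)
position 3: 011 → 1  (bit 3 = 1)
position 7: 010 → 0  (bit 2 = 0)
position 2: 001 → 0  (bit 1 = 0)
position 0: 000 → 0  (bit 0 = 0)
bits b7..b0 = 10101000 = 168

168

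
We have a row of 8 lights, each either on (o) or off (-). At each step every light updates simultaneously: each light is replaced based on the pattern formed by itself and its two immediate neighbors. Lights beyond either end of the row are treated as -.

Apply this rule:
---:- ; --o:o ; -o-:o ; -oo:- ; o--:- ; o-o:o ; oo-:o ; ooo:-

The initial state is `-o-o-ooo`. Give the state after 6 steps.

o-ooo-oo

step 1: ooooo--o
step 2: ----o-oo
step 3: ---ooo-o
step 4: --o--ooo
step 5: -oo-o--o
step 6: o-ooo-oo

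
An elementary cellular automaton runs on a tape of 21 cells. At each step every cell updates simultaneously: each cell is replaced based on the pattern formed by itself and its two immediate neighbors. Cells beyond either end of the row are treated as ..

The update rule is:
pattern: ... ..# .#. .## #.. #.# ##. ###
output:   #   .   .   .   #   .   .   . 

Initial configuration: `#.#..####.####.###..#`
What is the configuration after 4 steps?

#..#############..###

step 1: ...#..............#..
step 2: ##..#############..##
step 3: ..#..............#...
step 4: #..#############..###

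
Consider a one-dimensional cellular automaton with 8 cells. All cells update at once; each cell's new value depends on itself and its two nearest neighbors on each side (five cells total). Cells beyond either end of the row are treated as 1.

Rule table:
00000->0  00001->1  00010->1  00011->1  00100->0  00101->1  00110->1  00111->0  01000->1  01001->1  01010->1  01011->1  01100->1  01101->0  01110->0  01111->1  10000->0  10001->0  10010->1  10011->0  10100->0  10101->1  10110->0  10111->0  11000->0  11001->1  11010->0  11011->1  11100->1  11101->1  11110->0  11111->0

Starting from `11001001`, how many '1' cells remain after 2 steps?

01110100
10010010
count of 1: 3

3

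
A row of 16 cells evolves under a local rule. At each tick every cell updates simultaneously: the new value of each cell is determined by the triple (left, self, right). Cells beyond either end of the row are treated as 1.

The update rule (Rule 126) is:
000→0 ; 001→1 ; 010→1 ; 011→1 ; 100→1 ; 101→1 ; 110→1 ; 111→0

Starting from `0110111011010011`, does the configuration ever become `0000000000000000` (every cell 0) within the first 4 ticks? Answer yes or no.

tick 1: 1111101111111110
tick 2: 0000111000000011
tick 3: 1001101100000110
tick 4: 1111111110001111
tick 4 is 1111111110001111, still not uniform 0

no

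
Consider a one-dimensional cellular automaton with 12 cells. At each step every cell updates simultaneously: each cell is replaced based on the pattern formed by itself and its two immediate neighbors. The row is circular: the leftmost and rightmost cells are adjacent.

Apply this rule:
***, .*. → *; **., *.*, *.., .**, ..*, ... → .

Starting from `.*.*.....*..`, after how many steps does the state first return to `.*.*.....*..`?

step 1: .*.*.....*..

1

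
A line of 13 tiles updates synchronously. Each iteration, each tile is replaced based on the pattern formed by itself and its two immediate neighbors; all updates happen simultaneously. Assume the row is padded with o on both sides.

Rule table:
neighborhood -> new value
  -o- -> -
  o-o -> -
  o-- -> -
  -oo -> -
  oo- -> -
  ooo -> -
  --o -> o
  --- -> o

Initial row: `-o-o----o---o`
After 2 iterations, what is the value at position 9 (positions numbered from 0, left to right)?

-----ooo--oo-
-oooo----o---
position 9 holds o

o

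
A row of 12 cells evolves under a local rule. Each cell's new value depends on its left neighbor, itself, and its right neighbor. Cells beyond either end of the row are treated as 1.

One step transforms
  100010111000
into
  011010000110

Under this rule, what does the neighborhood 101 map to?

At position 5 the neighborhood is 101; the next row has 0 there.

0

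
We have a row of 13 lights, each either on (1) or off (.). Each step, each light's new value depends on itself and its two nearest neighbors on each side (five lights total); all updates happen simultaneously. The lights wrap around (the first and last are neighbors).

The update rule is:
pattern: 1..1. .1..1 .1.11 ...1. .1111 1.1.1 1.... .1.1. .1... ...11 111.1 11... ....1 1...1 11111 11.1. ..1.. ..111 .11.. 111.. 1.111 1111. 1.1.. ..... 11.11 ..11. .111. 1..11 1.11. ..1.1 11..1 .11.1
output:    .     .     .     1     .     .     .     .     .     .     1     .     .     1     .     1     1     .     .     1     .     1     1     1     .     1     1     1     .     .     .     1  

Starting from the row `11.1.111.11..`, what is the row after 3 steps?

111...11....1
.11.1.1......
.111..1..111.

.111..1..111.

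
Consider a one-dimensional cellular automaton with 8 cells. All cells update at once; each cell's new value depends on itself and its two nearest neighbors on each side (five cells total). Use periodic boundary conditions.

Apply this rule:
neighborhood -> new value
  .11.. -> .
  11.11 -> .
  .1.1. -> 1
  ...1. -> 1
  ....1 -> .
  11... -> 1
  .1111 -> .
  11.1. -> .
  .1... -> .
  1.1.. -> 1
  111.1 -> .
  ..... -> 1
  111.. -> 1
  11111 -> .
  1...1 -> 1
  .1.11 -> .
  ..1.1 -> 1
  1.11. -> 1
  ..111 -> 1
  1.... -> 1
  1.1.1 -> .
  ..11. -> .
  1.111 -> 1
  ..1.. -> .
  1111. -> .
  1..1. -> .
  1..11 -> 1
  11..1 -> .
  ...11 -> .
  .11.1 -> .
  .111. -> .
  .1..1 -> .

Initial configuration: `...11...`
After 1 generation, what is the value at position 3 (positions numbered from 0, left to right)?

.

1....111
position 3 holds .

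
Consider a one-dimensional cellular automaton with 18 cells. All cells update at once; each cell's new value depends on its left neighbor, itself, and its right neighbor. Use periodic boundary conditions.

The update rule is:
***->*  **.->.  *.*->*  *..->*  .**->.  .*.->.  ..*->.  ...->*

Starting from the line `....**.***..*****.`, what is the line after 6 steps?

*.*..*..*..*.*.*..

***...*.*.*..***.*
**.**..*.*.*..*.*.
..*..*..*.*.*..*.*
*..*..*..*.*.*..*.
.*..*..*..*.*.*..*
*.*..*..*..*.*.*..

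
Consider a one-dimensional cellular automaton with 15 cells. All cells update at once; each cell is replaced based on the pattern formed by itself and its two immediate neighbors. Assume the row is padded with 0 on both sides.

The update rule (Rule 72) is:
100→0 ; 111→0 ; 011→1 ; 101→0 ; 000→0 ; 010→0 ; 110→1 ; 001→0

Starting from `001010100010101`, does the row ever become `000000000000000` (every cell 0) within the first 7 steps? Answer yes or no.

yes

step 1: 000000000000000
all cells are 0 at step 1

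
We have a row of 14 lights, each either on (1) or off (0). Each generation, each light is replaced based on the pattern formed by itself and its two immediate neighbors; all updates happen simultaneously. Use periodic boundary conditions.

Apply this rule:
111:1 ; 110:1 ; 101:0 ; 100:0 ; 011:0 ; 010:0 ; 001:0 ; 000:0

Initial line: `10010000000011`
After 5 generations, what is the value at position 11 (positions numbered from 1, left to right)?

0

10000000000001
10000000000000
00000000000000
00000000000000  (fixed point — unchanged through generation 5)
position 11 holds 0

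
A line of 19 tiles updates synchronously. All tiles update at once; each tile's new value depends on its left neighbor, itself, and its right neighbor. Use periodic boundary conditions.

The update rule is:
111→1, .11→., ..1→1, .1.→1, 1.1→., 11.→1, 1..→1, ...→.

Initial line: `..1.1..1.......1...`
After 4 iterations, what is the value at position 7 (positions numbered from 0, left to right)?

1

.11.11111.....111..
1.1..11111...1.111.
1.111.11111.11..11.
1..11..1111..111.1.
position 7 holds 1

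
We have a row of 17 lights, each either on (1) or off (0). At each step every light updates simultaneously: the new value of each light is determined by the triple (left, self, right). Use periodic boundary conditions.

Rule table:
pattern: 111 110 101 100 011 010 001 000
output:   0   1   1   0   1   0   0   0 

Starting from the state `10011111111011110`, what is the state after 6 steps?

00000000000000011

00010000001110011
00000000001010011
00000000000100011
00000000000000011
00000000000000011  (fixed point — unchanged through step 6)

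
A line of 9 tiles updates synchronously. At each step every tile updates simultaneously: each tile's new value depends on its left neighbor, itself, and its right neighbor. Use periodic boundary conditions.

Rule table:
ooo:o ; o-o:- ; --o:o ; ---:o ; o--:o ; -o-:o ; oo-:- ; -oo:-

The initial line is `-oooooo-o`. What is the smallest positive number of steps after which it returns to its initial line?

--oooo--o
oo-oo-ooo
o------oo
-oooooo-o

4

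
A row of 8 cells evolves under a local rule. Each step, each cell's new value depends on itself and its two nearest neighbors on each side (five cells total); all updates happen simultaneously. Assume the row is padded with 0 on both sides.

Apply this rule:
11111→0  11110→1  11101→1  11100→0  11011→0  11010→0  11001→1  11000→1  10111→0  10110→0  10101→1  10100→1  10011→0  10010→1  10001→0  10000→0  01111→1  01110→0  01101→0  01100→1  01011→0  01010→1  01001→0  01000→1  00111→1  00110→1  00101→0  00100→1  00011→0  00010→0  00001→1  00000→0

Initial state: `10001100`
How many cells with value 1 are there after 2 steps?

11001110
11101001
count of 1: 5

5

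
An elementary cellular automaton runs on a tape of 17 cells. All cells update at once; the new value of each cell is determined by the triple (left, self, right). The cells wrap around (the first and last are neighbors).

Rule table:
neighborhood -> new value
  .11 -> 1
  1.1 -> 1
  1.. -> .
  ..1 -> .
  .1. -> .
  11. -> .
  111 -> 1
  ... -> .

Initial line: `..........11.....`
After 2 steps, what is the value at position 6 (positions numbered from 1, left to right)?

..........1......
.................
position 6 holds .

.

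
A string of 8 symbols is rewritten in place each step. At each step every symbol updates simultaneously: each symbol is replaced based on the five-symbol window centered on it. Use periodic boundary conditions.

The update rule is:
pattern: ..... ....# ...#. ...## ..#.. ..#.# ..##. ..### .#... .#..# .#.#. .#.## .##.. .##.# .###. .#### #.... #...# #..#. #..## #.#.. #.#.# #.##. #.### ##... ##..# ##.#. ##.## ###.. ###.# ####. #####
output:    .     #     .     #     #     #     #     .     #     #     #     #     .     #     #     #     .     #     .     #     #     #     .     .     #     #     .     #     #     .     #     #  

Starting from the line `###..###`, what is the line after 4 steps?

.#######

step 1: #####.##
step 2: ####.#.#
step 3: ###..##.
step 4: .#######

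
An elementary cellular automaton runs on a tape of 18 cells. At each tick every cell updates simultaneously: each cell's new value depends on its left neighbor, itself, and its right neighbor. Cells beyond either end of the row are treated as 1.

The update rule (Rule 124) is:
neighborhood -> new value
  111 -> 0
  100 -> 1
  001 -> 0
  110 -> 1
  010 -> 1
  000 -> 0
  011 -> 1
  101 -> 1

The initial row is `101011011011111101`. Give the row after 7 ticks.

000110000011000111

tick 1: 111111111110000111
tick 2: 000000000011000100
tick 3: 100000000011100110
tick 4: 110000000010110111
tick 5: 011000000011111100
tick 6: 111100000010000110
tick 7: 000110000011000111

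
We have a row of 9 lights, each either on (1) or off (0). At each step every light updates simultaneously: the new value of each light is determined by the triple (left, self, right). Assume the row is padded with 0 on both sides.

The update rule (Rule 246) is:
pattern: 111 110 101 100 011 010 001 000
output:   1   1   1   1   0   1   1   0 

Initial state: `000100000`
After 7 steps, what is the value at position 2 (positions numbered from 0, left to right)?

001110000
010111000
111011100
011101110
101110111
110111011
011011101
position 2 holds 1

1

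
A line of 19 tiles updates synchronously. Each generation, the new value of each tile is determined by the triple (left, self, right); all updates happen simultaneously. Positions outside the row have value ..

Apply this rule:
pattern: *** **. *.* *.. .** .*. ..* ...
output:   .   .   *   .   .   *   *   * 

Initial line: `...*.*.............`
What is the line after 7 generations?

******.************
......*............
*******.***********
.......*...........
********.**********
........*..........
*********.*********

*********.*********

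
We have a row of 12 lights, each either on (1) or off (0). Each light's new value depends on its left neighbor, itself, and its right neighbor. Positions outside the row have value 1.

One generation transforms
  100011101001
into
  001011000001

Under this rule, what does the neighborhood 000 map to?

At position 2 the neighborhood is 000; the next row has 1 there.

1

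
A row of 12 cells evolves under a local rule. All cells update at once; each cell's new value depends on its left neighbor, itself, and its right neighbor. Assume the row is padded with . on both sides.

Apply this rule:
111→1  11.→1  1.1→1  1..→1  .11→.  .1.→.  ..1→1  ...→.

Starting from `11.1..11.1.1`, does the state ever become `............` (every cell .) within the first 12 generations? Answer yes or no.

no

.11.11.11.1.
1.11.11.11.1
.1.11.11.11.
1.1.11.11.11
.1.1.11.11.1
1.1.1.11.11.
.1.1.1.11.11
1.1.1.1.11.1
.1.1.1.1.11.
1.1.1.1.1.11
.1.1.1.1.1.1
1.1.1.1.1.1.
generation 12 is 1.1.1.1.1.1., still not uniform .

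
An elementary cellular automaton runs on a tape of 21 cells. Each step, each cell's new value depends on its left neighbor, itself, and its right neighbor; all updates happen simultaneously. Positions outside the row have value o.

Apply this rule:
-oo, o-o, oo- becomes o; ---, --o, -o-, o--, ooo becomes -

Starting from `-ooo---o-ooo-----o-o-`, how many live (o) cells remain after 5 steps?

1

oo-o----oo-o------o-o
-oo-----ooo--------oo
ooo-----o-o--------o-
--o------o----------o
--------------------o
count of o: 1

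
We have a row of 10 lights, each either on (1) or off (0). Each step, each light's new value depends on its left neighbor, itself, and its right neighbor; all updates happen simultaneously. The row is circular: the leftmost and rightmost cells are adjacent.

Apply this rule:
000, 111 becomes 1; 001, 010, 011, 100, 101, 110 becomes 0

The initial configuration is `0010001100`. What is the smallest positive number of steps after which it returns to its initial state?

step 1: 1000100001
step 2: 0010001100

2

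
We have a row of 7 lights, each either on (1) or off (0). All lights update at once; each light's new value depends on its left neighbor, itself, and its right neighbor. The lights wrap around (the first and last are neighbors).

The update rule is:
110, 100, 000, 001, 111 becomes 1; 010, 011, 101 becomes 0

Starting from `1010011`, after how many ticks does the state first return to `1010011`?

tick 1: 1001101
tick 2: 1110100
tick 3: 0110011
tick 4: 0011101
tick 5: 1101100
tick 6: 0100111
tick 7: 0011011
tick 8: 1101001
tick 9: 1100110
tick 10: 0111010
tick 11: 1011001
tick 12: 1001110
tick 13: 0110110
tick 14: 1010011

14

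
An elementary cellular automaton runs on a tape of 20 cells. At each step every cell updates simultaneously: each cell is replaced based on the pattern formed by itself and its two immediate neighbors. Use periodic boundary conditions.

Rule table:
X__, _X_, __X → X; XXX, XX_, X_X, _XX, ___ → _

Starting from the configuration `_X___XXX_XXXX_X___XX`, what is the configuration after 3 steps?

XX_X__X_____XXX_X___

_XX_X_________XX_X__
X___XX_______X___XX_
XX_X__X_____XXX_X___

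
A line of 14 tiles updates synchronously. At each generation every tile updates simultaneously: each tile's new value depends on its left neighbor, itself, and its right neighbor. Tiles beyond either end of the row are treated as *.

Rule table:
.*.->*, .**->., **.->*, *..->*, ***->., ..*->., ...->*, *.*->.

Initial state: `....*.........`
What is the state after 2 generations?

generation 1: ***.*********.
generation 2: ..*.........*.

..*.........*.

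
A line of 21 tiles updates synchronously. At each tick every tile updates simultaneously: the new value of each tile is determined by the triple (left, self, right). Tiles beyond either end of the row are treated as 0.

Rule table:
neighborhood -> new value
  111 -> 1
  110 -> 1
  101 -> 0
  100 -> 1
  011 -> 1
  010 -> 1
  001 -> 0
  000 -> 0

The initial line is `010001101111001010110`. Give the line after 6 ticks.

011101101111101010111

011001101111101010111
011101101111101010111
011101101111101010111  (fixed point — unchanged through tick 6)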